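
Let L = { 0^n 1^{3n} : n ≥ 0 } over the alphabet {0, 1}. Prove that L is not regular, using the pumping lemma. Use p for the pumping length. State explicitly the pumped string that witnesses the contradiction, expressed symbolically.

0^{p+k} 1^{3p}

Toward a contradiction, assume L is regular with pumping length p.
Let w = 0^p 1^{3p} ∈ L; note |w| = 4p ≥ p.
The pumping lemma gives a decomposition w = xyz where |xy| ≤ p and y is nonempty.
Since the first p symbols of w are all 0's and |xy| ≤ p, y lies entirely in the leading 0-block: y = 0^k for some k with 1 ≤ k ≤ p.
Pump with i = 2: xy^2z = 0^{p+k} 1^{3p}. For this to lie in L we would need 3p = 3(p+k), which forces k = 0. But k ≥ 1, so xy^2z ∉ L.
Contradiction. Therefore L is not regular.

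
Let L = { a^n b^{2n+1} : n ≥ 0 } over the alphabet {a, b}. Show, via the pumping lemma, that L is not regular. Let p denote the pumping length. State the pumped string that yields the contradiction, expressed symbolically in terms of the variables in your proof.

a^{p+k} b^{2p+1}

Suppose for contradiction that L is regular, and let p be the pumping length.
Take w = a^p b^{2p+1}. Then w ∈ L and |w| = 3p+1 ≥ p.
By the pumping lemma, w = xyz with |xy| ≤ p and |y| > 0.
Because |xy| ≤ p and w begins with p copies of a, we have y = a^k with 1 ≤ k ≤ p.
Pump with i = 2: xy^2z = a^{p+k} b^{2p+1}. For this to lie in L we would need 2p+1 = 2(p+k)+1, which forces k = 0. But k ≥ 1, so xy^2z ∉ L.
This contradicts the pumping lemma, so L is not regular.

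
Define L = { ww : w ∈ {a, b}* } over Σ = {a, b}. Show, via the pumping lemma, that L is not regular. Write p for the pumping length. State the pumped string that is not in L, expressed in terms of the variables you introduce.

a^{p+k} b^p a^p b^p

Toward a contradiction, assume L is regular with pumping length p.
Take w = a^p b^p a^p b^p = uu where u = a^pb^p; then w ∈ L and |w| = 4p ≥ p.
By the pumping lemma, w = xyz with |xy| ≤ p and |y| ≥ 1.
Since the first p symbols of w are all a's and |xy| ≤ p, y lies entirely in the leading a-block: y = a^k for some k with 1 ≤ k ≤ p.
Pump with i = 2: xy^2z = a^{p+k} b^p a^p b^p, of length 4p+k. Suppose this equals vv. The string starts with a and ends with b, so v does too; thus the boundary between the two copies of v is a b→a transition. There is exactly one such transition, at position 2p+k, so |v| = 2p+k and |vv| = 4p+2k ≠ 4p+k since k ≥ 1. So xy^2z ∉ L.
This contradicts the pumping lemma, so L is not regular.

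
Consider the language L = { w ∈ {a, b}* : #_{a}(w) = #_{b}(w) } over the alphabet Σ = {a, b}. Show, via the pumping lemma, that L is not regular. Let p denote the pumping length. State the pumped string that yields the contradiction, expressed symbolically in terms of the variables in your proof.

a^{p+k} b^p

Suppose for contradiction that L is regular, and let p be the pumping length.
Choose w = a^p b^p ∈ L with |w| = 2p ≥ p.
The pumping lemma gives a decomposition w = xyz where |xy| ≤ p and |y| > 0.
Because |xy| ≤ p and w begins with p copies of a, we have y = a^k with 1 ≤ k ≤ p.
Pump with i = 2: xy^2z = a^{p+k} b^p has p+k occurrences of a but only p of b. Since k ≥ 1 the counts differ, so xy^2z ∉ L.
This contradicts the pumping lemma, so L is not regular.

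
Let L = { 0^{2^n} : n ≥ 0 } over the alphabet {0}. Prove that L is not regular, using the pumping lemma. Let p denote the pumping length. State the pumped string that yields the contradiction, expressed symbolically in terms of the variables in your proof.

Assume L is regular. Let p be the pumping length given by the pumping lemma.
Take w = 0^{2^p} ∈ L with |w| = 2^p ≥ p.
By the pumping lemma, w = xyz with |xy| ≤ p and |y| > 0.
Then y = 0^k for some k with 1 ≤ k ≤ p.
Pump with i = 2: xy^2z = 0^{2^p+k}. Since 1 ≤ k ≤ p < 2^p, we have 2^p < 2^p+k < 2^{p+1}, so 2^p+k is not a power of 2. So xy^2z ∉ L.
This is a contradiction; hence L is not regular.

0^{2^p+k}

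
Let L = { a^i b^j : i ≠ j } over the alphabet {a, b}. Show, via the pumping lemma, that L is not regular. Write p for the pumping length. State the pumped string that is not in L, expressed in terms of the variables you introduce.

Assume L is regular; let p be its pumping constant.
Choose w = a^p b^{p+p!}. Since p ≠ p+p!, w ∈ L; and |w| ≥ p.
The pumping lemma gives a decomposition w = xyz where |xy| ≤ p and y is nonempty.
Since the first p symbols of w are all a's and |xy| ≤ p, y lies entirely in the leading a-block: y = a^k for some k with 1 ≤ k ≤ p.
Since 1 ≤ k ≤ p, k divides p!; set t = 1 + p!/k. Then xy^t z has p + (p!/k)·k = p + p! copies of a. Now the a-count equals the b-count, so i ≠ j fails. So xy^t z = a^{p+p!} b^{p+p!} ∉ L.
This contradicts the pumping lemma, so L is not regular.

a^{p+p!} b^{p+p!}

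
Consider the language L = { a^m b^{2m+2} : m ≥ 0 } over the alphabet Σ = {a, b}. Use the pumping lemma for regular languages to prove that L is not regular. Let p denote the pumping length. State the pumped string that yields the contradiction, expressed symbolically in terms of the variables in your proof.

a^{p+k} b^{2p+2}

Assume L is regular; let p be its pumping constant.
Choose w = a^p b^{2p+2}, which is in L with |w| = 3p+2 ≥ p.
Write w = xyz as guaranteed by the lemma, with |xy| ≤ p and y is nonempty.
Because |xy| ≤ p and w begins with p copies of a, we have y = a^k with 1 ≤ k ≤ p.
Pump with i = 2: xy^2z = a^{p+k} b^{2p+2}. For this to lie in L we would need 2p+2 = 2(p+k)+2, which forces k = 0. But k ≥ 1, so xy^2z ∉ L.
This is a contradiction; hence L is not regular.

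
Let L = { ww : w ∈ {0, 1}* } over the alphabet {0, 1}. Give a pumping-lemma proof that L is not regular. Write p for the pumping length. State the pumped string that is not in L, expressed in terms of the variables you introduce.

0^{p+k} 1^p 0^p 1^p

Assume L is regular; let p be its pumping constant.
Take w = 0^p 1^p 0^p 1^p = uu where u = 0^p1^p; then w ∈ L and |w| = 4p ≥ p.
By the pumping lemma, w = xyz with |xy| ≤ p and |y| ≥ 1.
Since the first p symbols of w are all 0's and |xy| ≤ p, y lies entirely in the leading 0-block: y = 0^k for some k with 1 ≤ k ≤ p.
Pump with i = 2: xy^2z = 0^{p+k} 1^p 0^p 1^p, of length 4p+k. Suppose this equals vv. The string starts with 0 and ends with 1, so v does too; thus the boundary between the two copies of v is a 1→0 transition. There is exactly one such transition, at position 2p+k, so |v| = 2p+k and |vv| = 4p+2k ≠ 4p+k since k ≥ 1. So xy^2z ∉ L.
This contradicts the pumping lemma, so L is not regular.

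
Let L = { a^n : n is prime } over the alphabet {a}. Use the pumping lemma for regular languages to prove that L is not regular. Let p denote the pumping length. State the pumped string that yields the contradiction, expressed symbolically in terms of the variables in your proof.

a^{q(1+k)}

Suppose for contradiction that L is regular, and let p be the pumping length.
Let q be a prime with q ≥ p+2 (infinitely many primes exist), and take w = a^q ∈ L with |w| = q ≥ p.
Write w = xyz as guaranteed by the lemma, with |xy| ≤ p and |y| > 0.
Then y = a^k for some k with 1 ≤ k ≤ p.
Since 1 ≤ k ≤ p, |xz| = q-k. Pump with i = q+1: |xy^{q+1}z| = (q-k)+(q+1)k = q+qk = q(1+k), which is composite (both factors ≥ 2). So xy^{q+1}z = a^{q(1+k)} ∉ L.
This is a contradiction; hence L is not regular.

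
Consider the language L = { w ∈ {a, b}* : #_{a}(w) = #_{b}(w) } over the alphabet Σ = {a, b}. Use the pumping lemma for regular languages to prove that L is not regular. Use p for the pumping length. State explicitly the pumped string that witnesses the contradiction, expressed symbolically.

a^{p+k} b^p

Assume L is regular. Let p be the pumping length given by the pumping lemma.
Choose w = a^p b^p ∈ L with |w| = 2p ≥ p.
By the pumping lemma, w = xyz with |xy| ≤ p and |y| ≥ 1.
The first p characters of w are a's, so xy (and hence y) consists only of a's. Write y = a^k, 1 ≤ k ≤ p.
Pump with i = 2: xy^2z = a^{p+k} b^p has p+k occurrences of a but only p of b. Since k ≥ 1 the counts differ, so xy^2z ∉ L.
Contradiction. Therefore L is not regular.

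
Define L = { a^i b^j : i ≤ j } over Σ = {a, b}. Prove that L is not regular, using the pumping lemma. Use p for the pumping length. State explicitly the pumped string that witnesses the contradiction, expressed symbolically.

Assume L is regular; let p be its pumping constant.
Choose w = a^p b^p ∈ L, with |w| = 2p ≥ p.
The pumping lemma gives a decomposition w = xyz where |xy| ≤ p and |y| ≥ 1.
Because |xy| ≤ p and w begins with p copies of a, we have y = a^k with 1 ≤ k ≤ p.
Consider xy^2z = a^{p+k} b^p. Since k ≥ 1, the a-count p+k exceeds the b-count p, so i ≤ j fails; thus xy^2z ∉ L.
This is a contradiction; hence L is not regular.

a^{p+k} b^p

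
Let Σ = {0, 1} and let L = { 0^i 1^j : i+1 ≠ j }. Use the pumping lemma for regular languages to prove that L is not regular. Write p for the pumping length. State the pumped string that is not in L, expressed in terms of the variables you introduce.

Toward a contradiction, assume L is regular with pumping length p.
Choose w = 0^p 1^{p+p!+1}. Since p ≠ (p+p!+1)-1 = p+p!, w ∈ L; and |w| ≥ p.
Write w = xyz as guaranteed by the lemma, with |xy| ≤ p and |y| ≥ 1.
Because |xy| ≤ p and w begins with p copies of 0, we have y = 0^k with 1 ≤ k ≤ p.
Since 1 ≤ k ≤ p, k divides p!; set t = 1 + p!/k. Then xy^t z has p + (p!/k)·k = p + p! copies of 0. Now the 0-count is p+p! and (1-count)-1 = (p+p!+1)-1 = p+p!, so i+1 ≠ j fails. So xy^t z = 0^{p+p!} 1^{p+p!+1} ∉ L.
This contradicts the pumping lemma, so L is not regular.

0^{p+p!} 1^{p+p!+1}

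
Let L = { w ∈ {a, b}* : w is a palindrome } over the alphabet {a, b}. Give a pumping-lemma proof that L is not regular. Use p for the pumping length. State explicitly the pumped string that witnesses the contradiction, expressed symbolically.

Toward a contradiction, assume L is regular with pumping length p.
Take w = a^p b a^p, a palindrome of length 2p+1 ≥ p.
Write w = xyz as guaranteed by the lemma, with |xy| ≤ p and |y| ≥ 1.
Because |xy| ≤ p and w begins with p copies of a, we have y = a^k with 1 ≤ k ≤ p.
Pump with i = 2: xy^2z = a^{p+k} b a^p. Its reverse is a^p b a^{p+k}, which differs from xy^2z since k ≥ 1. So xy^2z is not a palindrome and xy^2z ∉ L.
This contradicts the pumping lemma, so L is not regular.

a^{p+k} b a^p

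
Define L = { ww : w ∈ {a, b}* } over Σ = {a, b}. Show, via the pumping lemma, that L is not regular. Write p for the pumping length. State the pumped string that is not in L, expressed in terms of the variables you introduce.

a^{p+k} b^p a^p b^p

Assume L is regular. Let p be the pumping length given by the pumping lemma.
Take w = a^p b^p a^p b^p = uu where u = a^pb^p; then w ∈ L and |w| = 4p ≥ p.
The pumping lemma gives a decomposition w = xyz where |xy| ≤ p and |y| ≥ 1.
Since the first p symbols of w are all a's and |xy| ≤ p, y lies entirely in the leading a-block: y = a^k for some k with 1 ≤ k ≤ p.
Pump with i = 2: xy^2z = a^{p+k} b^p a^p b^p, of length 4p+k. Suppose this equals vv. The string starts with a and ends with b, so v does too; thus the boundary between the two copies of v is a b→a transition. There is exactly one such transition, at position 2p+k, so |v| = 2p+k and |vv| = 4p+2k ≠ 4p+k since k ≥ 1. So xy^2z ∉ L.
This contradicts the pumping lemma, so L is not regular.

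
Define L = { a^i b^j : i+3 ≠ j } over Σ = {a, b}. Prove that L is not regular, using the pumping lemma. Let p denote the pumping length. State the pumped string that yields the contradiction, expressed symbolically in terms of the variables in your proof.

Toward a contradiction, assume L is regular with pumping length p.
Choose w = a^p b^{p+p!+3}. Since p ≠ (p+p!+3)-3 = p+p!, w ∈ L; and |w| ≥ p.
Write w = xyz as guaranteed by the lemma, with |xy| ≤ p and |y| > 0.
The first p characters of w are a's, so xy (and hence y) consists only of a's. Write y = a^k, 1 ≤ k ≤ p.
Since 1 ≤ k ≤ p, k divides p!; set t = 1 + p!/k. Then xy^t z has p + (p!/k)·k = p + p! copies of a. Now the a-count is p+p! and (b-count)-3 = (p+p!+3)-3 = p+p!, so i+3 ≠ j fails. So xy^t z = a^{p+p!} b^{p+p!+3} ∉ L.
Contradiction. Therefore L is not regular.

a^{p+p!} b^{p+p!+3}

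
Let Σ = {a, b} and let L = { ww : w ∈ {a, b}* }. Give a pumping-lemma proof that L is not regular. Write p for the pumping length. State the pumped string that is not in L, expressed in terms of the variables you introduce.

Toward a contradiction, assume L is regular with pumping length p.
Take w = a^p b^p a^p b^p = uu where u = a^pb^p; then w ∈ L and |w| = 4p ≥ p.
By the pumping lemma, w = xyz with |xy| ≤ p and |y| ≥ 1.
Because |xy| ≤ p and w begins with p copies of a, we have y = a^k with 1 ≤ k ≤ p.
Pump with i = 2: xy^2z = a^{p+k} b^p a^p b^p, of length 4p+k. Suppose this equals vv. The string starts with a and ends with b, so v does too; thus the boundary between the two copies of v is a b→a transition. There is exactly one such transition, at position 2p+k, so |v| = 2p+k and |vv| = 4p+2k ≠ 4p+k since k ≥ 1. So xy^2z ∉ L.
Contradiction. Therefore L is not regular.

a^{p+k} b^p a^p b^p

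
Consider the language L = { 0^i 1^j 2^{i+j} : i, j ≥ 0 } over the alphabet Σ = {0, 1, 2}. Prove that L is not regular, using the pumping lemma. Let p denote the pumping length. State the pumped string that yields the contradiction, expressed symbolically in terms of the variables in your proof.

Assume L is regular. Let p be the pumping length given by the pumping lemma.
Take w = 0^p 1^p 2^{2p} ∈ L (with i=j=p, i+j=2p), |w| = 4p ≥ p.
By the pumping lemma, w = xyz with |xy| ≤ p and |y| > 0.
Because |xy| ≤ p and w begins with p copies of 0, we have y = 0^k with 1 ≤ k ≤ p.
Consider xy^2z = 0^{p+k} 1^p 2^{2p}. Now the 0- and 1-counts sum to 2p+k, but the 2-count is 2p ≠ 2p+k. So xy^2z ∉ L.
This contradicts the pumping lemma, so L is not regular.

0^{p+k} 1^p 2^{2p}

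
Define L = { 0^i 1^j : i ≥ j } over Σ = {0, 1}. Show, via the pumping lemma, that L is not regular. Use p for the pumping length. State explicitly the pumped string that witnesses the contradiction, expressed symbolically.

0^{p-k} 1^p

Suppose for contradiction that L is regular, and let p be the pumping length.
Choose w = 0^p 1^p ∈ L, with |w| = 2p ≥ p.
By the pumping lemma, w = xyz with |xy| ≤ p and |y| ≥ 1.
The first p characters of w are 0's, so xy (and hence y) consists only of 0's. Write y = 0^k, 1 ≤ k ≤ p.
Consider xy^0z = xz = 0^{p-k} 1^p. Since k ≥ 1, the 0-count p-k is less than p, so i ≥ j fails; thus xz ∉ L.
This is a contradiction; hence L is not regular.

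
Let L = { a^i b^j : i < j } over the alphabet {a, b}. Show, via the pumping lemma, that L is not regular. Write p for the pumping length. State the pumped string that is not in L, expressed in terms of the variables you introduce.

a^{p+k} b^{p+1}

Suppose for contradiction that L is regular, and let p be the pumping length.
Choose w = a^p b^{p+1} ∈ L, with |w| = 2p+1 ≥ p.
The pumping lemma gives a decomposition w = xyz where |xy| ≤ p and |y| > 0.
The first p characters of w are a's, so xy (and hence y) consists only of a's. Write y = a^k, 1 ≤ k ≤ p.
Consider xy^2z = a^{p+k} b^{p+1}. Since k ≥ 1, the a-count p+k is at least p+1, so i < j fails; thus xy^2z ∉ L.
Contradiction. Therefore L is not regular.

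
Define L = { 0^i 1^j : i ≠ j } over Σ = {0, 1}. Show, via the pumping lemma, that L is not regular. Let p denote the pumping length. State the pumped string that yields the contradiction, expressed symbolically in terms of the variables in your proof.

Toward a contradiction, assume L is regular with pumping length p.
Choose w = 0^p 1^{p+p!}. Since p ≠ p+p!, w ∈ L; and |w| ≥ p.
The pumping lemma gives a decomposition w = xyz where |xy| ≤ p and |y| ≥ 1.
The first p characters of w are 0's, so xy (and hence y) consists only of 0's. Write y = 0^k, 1 ≤ k ≤ p.
Since 1 ≤ k ≤ p, k divides p!; set t = 1 + p!/k. Then xy^t z has p + (p!/k)·k = p + p! copies of 0. Now the 0-count equals the 1-count, so i ≠ j fails. So xy^t z = 0^{p+p!} 1^{p+p!} ∉ L.
This contradicts the pumping lemma, so L is not regular.

0^{p+p!} 1^{p+p!}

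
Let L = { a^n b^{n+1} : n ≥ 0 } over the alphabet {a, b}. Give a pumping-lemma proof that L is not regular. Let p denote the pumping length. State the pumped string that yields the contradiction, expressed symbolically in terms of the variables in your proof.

Assume L is regular; let p be its pumping constant.
Choose w = a^p b^{p+1}, which is in L with |w| = 2p+1 ≥ p.
By the pumping lemma, w = xyz with |xy| ≤ p and |y| > 0.
Because |xy| ≤ p and w begins with p copies of a, we have y = a^k with 1 ≤ k ≤ p.
Pump with i = 2: xy^2z = a^{p+k} b^{p+1}. For this to lie in L we would need p+1 = (p+k)+1, which forces k = 0. But k ≥ 1, so xy^2z ∉ L.
This contradicts the pumping lemma, so L is not regular.

a^{p+k} b^{p+1}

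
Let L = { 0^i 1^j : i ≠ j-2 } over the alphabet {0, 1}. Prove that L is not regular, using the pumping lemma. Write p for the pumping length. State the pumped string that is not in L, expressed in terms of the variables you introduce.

Assume L is regular. Let p be the pumping length given by the pumping lemma.
Choose w = 0^p 1^{p+p!+2}. Since p ≠ (p+p!+2)-2 = p+p!, w ∈ L; and |w| ≥ p.
The pumping lemma gives a decomposition w = xyz where |xy| ≤ p and |y| ≥ 1.
Since the first p symbols of w are all 0's and |xy| ≤ p, y lies entirely in the leading 0-block: y = 0^k for some k with 1 ≤ k ≤ p.
Since 1 ≤ k ≤ p, k divides p!; set t = 1 + p!/k. Then xy^t z has p + (p!/k)·k = p + p! copies of 0. Now the 0-count is p+p! and (1-count)-2 = (p+p!+2)-2 = p+p!, so i ≠ j-2 fails. So xy^t z = 0^{p+p!} 1^{p+p!+2} ∉ L.
This is a contradiction; hence L is not regular.

0^{p+p!} 1^{p+p!+2}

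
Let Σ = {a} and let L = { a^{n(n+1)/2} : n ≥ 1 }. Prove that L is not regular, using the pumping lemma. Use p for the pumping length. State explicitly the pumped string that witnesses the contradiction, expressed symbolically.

a^{p(p+1)/2+k}

Toward a contradiction, assume L is regular with pumping length p.
Take w = a^{p(p+1)/2} ∈ L with |w| = p(p+1)/2 ≥ p.
Write w = xyz as guaranteed by the lemma, with |xy| ≤ p and |y| ≥ 1.
Then y = a^k for some k with 1 ≤ k ≤ p.
Pump with i = 2: xy^2z = a^{p(p+1)/2+k}. Since 1 ≤ k ≤ p, p(p+1)/2 < p(p+1)/2+k ≤ p(p+1)/2+p < (p+1)(p+2)/2, so p(p+1)/2+k is strictly between consecutive triangular numbers. So xy^2z ∉ L.
This is a contradiction; hence L is not regular.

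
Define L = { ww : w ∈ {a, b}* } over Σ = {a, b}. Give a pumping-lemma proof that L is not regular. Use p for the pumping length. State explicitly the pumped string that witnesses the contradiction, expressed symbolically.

a^{p+k} b^p a^p b^p

Assume L is regular; let p be its pumping constant.
Take w = a^p b^p a^p b^p = uu where u = a^pb^p; then w ∈ L and |w| = 4p ≥ p.
By the pumping lemma, w = xyz with |xy| ≤ p and |y| ≥ 1.
Because |xy| ≤ p and w begins with p copies of a, we have y = a^k with 1 ≤ k ≤ p.
Pump with i = 2: xy^2z = a^{p+k} b^p a^p b^p, of length 4p+k. Suppose this equals vv. The string starts with a and ends with b, so v does too; thus the boundary between the two copies of v is a b→a transition. There is exactly one such transition, at position 2p+k, so |v| = 2p+k and |vv| = 4p+2k ≠ 4p+k since k ≥ 1. So xy^2z ∉ L.
Contradiction. Therefore L is not regular.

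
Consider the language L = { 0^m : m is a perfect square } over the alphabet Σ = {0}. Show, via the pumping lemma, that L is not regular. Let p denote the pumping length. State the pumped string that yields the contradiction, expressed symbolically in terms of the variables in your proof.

0^{p²+k}

Assume L is regular. Let p be the pumping length given by the pumping lemma.
Take w = 0^{p²} ∈ L with |w| = p² ≥ p.
Write w = xyz as guaranteed by the lemma, with |xy| ≤ p and |y| > 0.
Then y = 0^k for some k with 1 ≤ k ≤ p.
Pump with i = 2: xy^2z = 0^{p²+k}. Since 1 ≤ k ≤ p, p² < p²+k ≤ p²+p < (p+1)², so p²+k lies strictly between consecutive squares and is not a perfect square. So xy^2z ∉ L.
This contradicts the pumping lemma, so L is not regular.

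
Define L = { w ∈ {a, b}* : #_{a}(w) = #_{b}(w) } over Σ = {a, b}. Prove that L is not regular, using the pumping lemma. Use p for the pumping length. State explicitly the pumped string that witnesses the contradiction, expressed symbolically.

a^{p+k} b^p

Assume L is regular. Let p be the pumping length given by the pumping lemma.
Choose w = a^p b^p ∈ L with |w| = 2p ≥ p.
The pumping lemma gives a decomposition w = xyz where |xy| ≤ p and |y| ≥ 1.
Since the first p symbols of w are all a's and |xy| ≤ p, y lies entirely in the leading a-block: y = a^k for some k with 1 ≤ k ≤ p.
Pump with i = 2: xy^2z = a^{p+k} b^p has p+k occurrences of a but only p of b. Since k ≥ 1 the counts differ, so xy^2z ∉ L.
Contradiction. Therefore L is not regular.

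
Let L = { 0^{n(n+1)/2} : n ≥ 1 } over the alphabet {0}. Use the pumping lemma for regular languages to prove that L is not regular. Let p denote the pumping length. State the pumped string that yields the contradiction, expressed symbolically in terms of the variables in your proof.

0^{p(p+1)/2+k}

Toward a contradiction, assume L is regular with pumping length p.
Take w = 0^{p(p+1)/2} ∈ L with |w| = p(p+1)/2 ≥ p.
The pumping lemma gives a decomposition w = xyz where |xy| ≤ p and |y| > 0.
Then y = 0^k for some k with 1 ≤ k ≤ p.
Pump with i = 2: xy^2z = 0^{p(p+1)/2+k}. Since 1 ≤ k ≤ p, p(p+1)/2 < p(p+1)/2+k ≤ p(p+1)/2+p < (p+1)(p+2)/2, so p(p+1)/2+k is strictly between consecutive triangular numbers. So xy^2z ∉ L.
Contradiction. Therefore L is not regular.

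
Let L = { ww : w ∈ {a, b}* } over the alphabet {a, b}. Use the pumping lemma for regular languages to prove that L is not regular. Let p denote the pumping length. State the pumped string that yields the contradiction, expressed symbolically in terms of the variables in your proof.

a^{p+k} b^p a^p b^p

Assume L is regular. Let p be the pumping length given by the pumping lemma.
Take w = a^p b^p a^p b^p = uu where u = a^pb^p; then w ∈ L and |w| = 4p ≥ p.
Write w = xyz as guaranteed by the lemma, with |xy| ≤ p and |y| ≥ 1.
The first p characters of w are a's, so xy (and hence y) consists only of a's. Write y = a^k, 1 ≤ k ≤ p.
Pump with i = 2: xy^2z = a^{p+k} b^p a^p b^p, of length 4p+k. Suppose this equals vv. The string starts with a and ends with b, so v does too; thus the boundary between the two copies of v is a b→a transition. There is exactly one such transition, at position 2p+k, so |v| = 2p+k and |vv| = 4p+2k ≠ 4p+k since k ≥ 1. So xy^2z ∉ L.
This contradicts the pumping lemma, so L is not regular.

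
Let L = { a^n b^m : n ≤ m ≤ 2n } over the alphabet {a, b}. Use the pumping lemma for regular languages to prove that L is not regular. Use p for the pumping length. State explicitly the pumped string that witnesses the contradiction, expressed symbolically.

a^{p+k} b^p

Toward a contradiction, assume L is regular with pumping length p.
Take w = a^p b^p ∈ L (since p ≤ p ≤ 2p), with |w| = 2p ≥ p.
The pumping lemma gives a decomposition w = xyz where |xy| ≤ p and |y| > 0.
The first p characters of w are a's, so xy (and hence y) consists only of a's. Write y = a^k, 1 ≤ k ≤ p.
Pump with i = 2: xy^2z = a^{p+k} b^p. Now n = p+k > p = m, so the condition n ≤ m fails. Thus xy^2z ∉ L.
This is a contradiction; hence L is not regular.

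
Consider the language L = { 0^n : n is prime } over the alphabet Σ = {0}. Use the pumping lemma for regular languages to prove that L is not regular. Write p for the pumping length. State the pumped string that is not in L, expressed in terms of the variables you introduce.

0^{q(1+k)}

Assume L is regular. Let p be the pumping length given by the pumping lemma.
Let q be a prime with q ≥ p+2 (infinitely many primes exist), and take w = 0^q ∈ L with |w| = q ≥ p.
Write w = xyz as guaranteed by the lemma, with |xy| ≤ p and |y| > 0.
Then y = 0^k for some k with 1 ≤ k ≤ p.
Since 1 ≤ k ≤ p, |xz| = q-k. Pump with i = q+1: |xy^{q+1}z| = (q-k)+(q+1)k = q+qk = q(1+k), which is composite (both factors ≥ 2). So xy^{q+1}z = 0^{q(1+k)} ∉ L.
This contradicts the pumping lemma, so L is not regular.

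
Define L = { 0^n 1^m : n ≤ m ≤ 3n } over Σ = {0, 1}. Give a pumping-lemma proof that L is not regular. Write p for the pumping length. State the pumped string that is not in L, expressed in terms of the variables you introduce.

0^{p+k} 1^p

Suppose for contradiction that L is regular, and let p be the pumping length.
Take w = 0^p 1^p ∈ L (since p ≤ p ≤ 3p), with |w| = 2p ≥ p.
By the pumping lemma, w = xyz with |xy| ≤ p and |y| > 0.
The first p characters of w are 0's, so xy (and hence y) consists only of 0's. Write y = 0^k, 1 ≤ k ≤ p.
Pump with i = 2: xy^2z = 0^{p+k} 1^p. Now n = p+k > p = m, so the condition n ≤ m fails. Thus xy^2z ∉ L.
Contradiction. Therefore L is not regular.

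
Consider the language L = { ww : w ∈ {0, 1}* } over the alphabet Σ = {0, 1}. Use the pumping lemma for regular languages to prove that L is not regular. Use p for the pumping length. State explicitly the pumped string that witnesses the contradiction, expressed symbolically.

Assume L is regular. Let p be the pumping length given by the pumping lemma.
Take w = 0^p 1^p 0^p 1^p = uu where u = 0^p1^p; then w ∈ L and |w| = 4p ≥ p.
Write w = xyz as guaranteed by the lemma, with |xy| ≤ p and |y| > 0.
The first p characters of w are 0's, so xy (and hence y) consists only of 0's. Write y = 0^k, 1 ≤ k ≤ p.
Pump with i = 2: xy^2z = 0^{p+k} 1^p 0^p 1^p, of length 4p+k. Suppose this equals vv. The string starts with 0 and ends with 1, so v does too; thus the boundary between the two copies of v is a 1→0 transition. There is exactly one such transition, at position 2p+k, so |v| = 2p+k and |vv| = 4p+2k ≠ 4p+k since k ≥ 1. So xy^2z ∉ L.
Contradiction. Therefore L is not regular.

0^{p+k} 1^p 0^p 1^p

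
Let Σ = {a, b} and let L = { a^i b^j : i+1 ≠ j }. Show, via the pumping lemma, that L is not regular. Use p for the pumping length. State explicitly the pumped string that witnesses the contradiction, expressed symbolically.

a^{p+p!} b^{p+p!+1}

Suppose for contradiction that L is regular, and let p be the pumping length.
Choose w = a^p b^{p+p!+1}. Since p ≠ (p+p!+1)-1 = p+p!, w ∈ L; and |w| ≥ p.
By the pumping lemma, w = xyz with |xy| ≤ p and |y| ≥ 1.
Since the first p symbols of w are all a's and |xy| ≤ p, y lies entirely in the leading a-block: y = a^k for some k with 1 ≤ k ≤ p.
Since 1 ≤ k ≤ p, k divides p!; set t = 1 + p!/k. Then xy^t z has p + (p!/k)·k = p + p! copies of a. Now the a-count is p+p! and (b-count)-1 = (p+p!+1)-1 = p+p!, so i+1 ≠ j fails. So xy^t z = a^{p+p!} b^{p+p!+1} ∉ L.
This is a contradiction; hence L is not regular.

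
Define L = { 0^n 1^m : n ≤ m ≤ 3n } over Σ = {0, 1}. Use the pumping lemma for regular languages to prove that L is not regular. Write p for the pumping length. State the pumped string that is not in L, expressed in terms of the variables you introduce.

0^{p+k} 1^p

Assume L is regular; let p be its pumping constant.
Take w = 0^p 1^p ∈ L (since p ≤ p ≤ 3p), with |w| = 2p ≥ p.
By the pumping lemma, w = xyz with |xy| ≤ p and y is nonempty.
Since the first p symbols of w are all 0's and |xy| ≤ p, y lies entirely in the leading 0-block: y = 0^k for some k with 1 ≤ k ≤ p.
Pump with i = 2: xy^2z = 0^{p+k} 1^p. Now n = p+k > p = m, so the condition n ≤ m fails. Thus xy^2z ∉ L.
Contradiction. Therefore L is not regular.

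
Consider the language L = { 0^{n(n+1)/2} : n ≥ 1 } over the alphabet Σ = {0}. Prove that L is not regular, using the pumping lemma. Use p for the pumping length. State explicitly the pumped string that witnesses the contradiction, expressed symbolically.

0^{p(p+1)/2+k}

Suppose for contradiction that L is regular, and let p be the pumping length.
Take w = 0^{p(p+1)/2} ∈ L with |w| = p(p+1)/2 ≥ p.
The pumping lemma gives a decomposition w = xyz where |xy| ≤ p and y is nonempty.
Then y = 0^k for some k with 1 ≤ k ≤ p.
Pump with i = 2: xy^2z = 0^{p(p+1)/2+k}. Since 1 ≤ k ≤ p, p(p+1)/2 < p(p+1)/2+k ≤ p(p+1)/2+p < (p+1)(p+2)/2, so p(p+1)/2+k is strictly between consecutive triangular numbers. So xy^2z ∉ L.
Contradiction. Therefore L is not regular.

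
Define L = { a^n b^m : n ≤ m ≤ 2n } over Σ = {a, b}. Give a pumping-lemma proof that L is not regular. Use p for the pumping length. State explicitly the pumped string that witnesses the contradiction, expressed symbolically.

a^{p+k} b^p

Toward a contradiction, assume L is regular with pumping length p.
Take w = a^p b^p ∈ L (since p ≤ p ≤ 2p), with |w| = 2p ≥ p.
Write w = xyz as guaranteed by the lemma, with |xy| ≤ p and y is nonempty.
The first p characters of w are a's, so xy (and hence y) consists only of a's. Write y = a^k, 1 ≤ k ≤ p.
Pump with i = 2: xy^2z = a^{p+k} b^p. Now n = p+k > p = m, so the condition n ≤ m fails. Thus xy^2z ∉ L.
This contradicts the pumping lemma, so L is not regular.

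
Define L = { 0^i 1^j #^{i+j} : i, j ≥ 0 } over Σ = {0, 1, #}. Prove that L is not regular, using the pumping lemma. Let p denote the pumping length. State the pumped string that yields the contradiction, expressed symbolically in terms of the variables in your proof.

Assume L is regular; let p be its pumping constant.
Take w = 0^p 1^p #^{2p} ∈ L (with i=j=p, i+j=2p), |w| = 4p ≥ p.
By the pumping lemma, w = xyz with |xy| ≤ p and |y| > 0.
Since the first p symbols of w are all 0's and |xy| ≤ p, y lies entirely in the leading 0-block: y = 0^k for some k with 1 ≤ k ≤ p.
Consider xy^2z = 0^{p+k} 1^p #^{2p}. Now the 0- and 1-counts sum to 2p+k, but the #-count is 2p ≠ 2p+k. So xy^2z ∉ L.
This contradicts the pumping lemma, so L is not regular.

0^{p+k} 1^p #^{2p}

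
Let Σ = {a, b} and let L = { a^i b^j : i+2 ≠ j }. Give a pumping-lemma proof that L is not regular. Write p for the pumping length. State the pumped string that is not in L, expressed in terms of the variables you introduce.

a^{p+p!} b^{p+p!+2}

Assume L is regular. Let p be the pumping length given by the pumping lemma.
Choose w = a^p b^{p+p!+2}. Since p ≠ (p+p!+2)-2 = p+p!, w ∈ L; and |w| ≥ p.
By the pumping lemma, w = xyz with |xy| ≤ p and |y| ≥ 1.
The first p characters of w are a's, so xy (and hence y) consists only of a's. Write y = a^k, 1 ≤ k ≤ p.
Since 1 ≤ k ≤ p, k divides p!; set t = 1 + p!/k. Then xy^t z has p + (p!/k)·k = p + p! copies of a. Now the a-count is p+p! and (b-count)-2 = (p+p!+2)-2 = p+p!, so i+2 ≠ j fails. So xy^t z = a^{p+p!} b^{p+p!+2} ∉ L.
This is a contradiction; hence L is not regular.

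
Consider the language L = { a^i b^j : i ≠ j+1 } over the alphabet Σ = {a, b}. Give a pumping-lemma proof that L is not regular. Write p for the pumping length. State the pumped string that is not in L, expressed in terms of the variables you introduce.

a^{p+p!} b^{p+p!-1}

Assume L is regular. Let p be the pumping length given by the pumping lemma.
Choose w = a^p b^{p+p!-1}. Since p ≠ (p+p!-1)+1 = p+p!, w ∈ L; and |w| ≥ p.
The pumping lemma gives a decomposition w = xyz where |xy| ≤ p and y is nonempty.
Since the first p symbols of w are all a's and |xy| ≤ p, y lies entirely in the leading a-block: y = a^k for some k with 1 ≤ k ≤ p.
Since 1 ≤ k ≤ p, k divides p!; set t = 1 + p!/k. Then xy^t z has p + (p!/k)·k = p + p! copies of a. Now the a-count is p+p! and (b-count)+1 = (p+p!-1)+1 = p+p!, so i ≠ j+1 fails. So xy^t z = a^{p+p!} b^{p+p!-1} ∉ L.
Contradiction. Therefore L is not regular.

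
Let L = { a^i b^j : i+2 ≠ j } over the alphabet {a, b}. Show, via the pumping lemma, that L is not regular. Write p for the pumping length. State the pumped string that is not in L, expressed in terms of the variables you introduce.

Assume L is regular. Let p be the pumping length given by the pumping lemma.
Choose w = a^p b^{p+p!+2}. Since p ≠ (p+p!+2)-2 = p+p!, w ∈ L; and |w| ≥ p.
The pumping lemma gives a decomposition w = xyz where |xy| ≤ p and |y| > 0.
Since the first p symbols of w are all a's and |xy| ≤ p, y lies entirely in the leading a-block: y = a^k for some k with 1 ≤ k ≤ p.
Since 1 ≤ k ≤ p, k divides p!; set t = 1 + p!/k. Then xy^t z has p + (p!/k)·k = p + p! copies of a. Now the a-count is p+p! and (b-count)-2 = (p+p!+2)-2 = p+p!, so i+2 ≠ j fails. So xy^t z = a^{p+p!} b^{p+p!+2} ∉ L.
Contradiction. Therefore L is not regular.

a^{p+p!} b^{p+p!+2}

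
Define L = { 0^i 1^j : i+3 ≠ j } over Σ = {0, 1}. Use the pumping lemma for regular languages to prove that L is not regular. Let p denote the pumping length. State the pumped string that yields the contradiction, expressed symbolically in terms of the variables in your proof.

0^{p+p!} 1^{p+p!+3}

Toward a contradiction, assume L is regular with pumping length p.
Choose w = 0^p 1^{p+p!+3}. Since p ≠ (p+p!+3)-3 = p+p!, w ∈ L; and |w| ≥ p.
Write w = xyz as guaranteed by the lemma, with |xy| ≤ p and y is nonempty.
The first p characters of w are 0's, so xy (and hence y) consists only of 0's. Write y = 0^k, 1 ≤ k ≤ p.
Since 1 ≤ k ≤ p, k divides p!; set t = 1 + p!/k. Then xy^t z has p + (p!/k)·k = p + p! copies of 0. Now the 0-count is p+p! and (1-count)-3 = (p+p!+3)-3 = p+p!, so i+3 ≠ j fails. So xy^t z = 0^{p+p!} 1^{p+p!+3} ∉ L.
Contradiction. Therefore L is not regular.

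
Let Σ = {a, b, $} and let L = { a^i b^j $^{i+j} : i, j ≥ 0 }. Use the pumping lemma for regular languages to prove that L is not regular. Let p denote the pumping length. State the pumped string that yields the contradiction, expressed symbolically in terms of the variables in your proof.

Suppose for contradiction that L is regular, and let p be the pumping length.
Take w = a^p b^p $^{2p} ∈ L (with i=j=p, i+j=2p), |w| = 4p ≥ p.
Write w = xyz as guaranteed by the lemma, with |xy| ≤ p and |y| > 0.
Because |xy| ≤ p and w begins with p copies of a, we have y = a^k with 1 ≤ k ≤ p.
Consider xy^2z = a^{p+k} b^p $^{2p}. Now the a- and b-counts sum to 2p+k, but the $-count is 2p ≠ 2p+k. So xy^2z ∉ L.
This is a contradiction; hence L is not regular.

a^{p+k} b^p $^{2p}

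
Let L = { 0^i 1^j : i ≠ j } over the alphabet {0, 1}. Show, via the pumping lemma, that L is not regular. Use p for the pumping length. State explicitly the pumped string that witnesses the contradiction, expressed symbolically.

0^{p+p!} 1^{p+p!}

Assume L is regular. Let p be the pumping length given by the pumping lemma.
Choose w = 0^p 1^{p+p!}. Since p ≠ p+p!, w ∈ L; and |w| ≥ p.
By the pumping lemma, w = xyz with |xy| ≤ p and |y| > 0.
Because |xy| ≤ p and w begins with p copies of 0, we have y = 0^k with 1 ≤ k ≤ p.
Since 1 ≤ k ≤ p, k divides p!; set t = 1 + p!/k. Then xy^t z has p + (p!/k)·k = p + p! copies of 0. Now the 0-count equals the 1-count, so i ≠ j fails. So xy^t z = 0^{p+p!} 1^{p+p!} ∉ L.
Contradiction. Therefore L is not regular.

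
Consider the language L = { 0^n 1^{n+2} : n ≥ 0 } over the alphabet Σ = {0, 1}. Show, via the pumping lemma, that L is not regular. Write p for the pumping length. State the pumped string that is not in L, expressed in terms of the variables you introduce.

0^{p+k} 1^{p+2}

Toward a contradiction, assume L is regular with pumping length p.
Choose w = 0^p 1^{p+2}, which is in L with |w| = 2p+2 ≥ p.
Write w = xyz as guaranteed by the lemma, with |xy| ≤ p and |y| > 0.
Since the first p symbols of w are all 0's and |xy| ≤ p, y lies entirely in the leading 0-block: y = 0^k for some k with 1 ≤ k ≤ p.
Pump with i = 2: xy^2z = 0^{p+k} 1^{p+2}. For this to lie in L we would need p+2 = (p+k)+2, which forces k = 0. But k ≥ 1, so xy^2z ∉ L.
Contradiction. Therefore L is not regular.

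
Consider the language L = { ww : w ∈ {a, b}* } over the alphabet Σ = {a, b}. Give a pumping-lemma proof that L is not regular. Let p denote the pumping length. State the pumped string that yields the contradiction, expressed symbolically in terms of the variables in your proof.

Assume L is regular; let p be its pumping constant.
Take w = a^p b^p a^p b^p = uu where u = a^pb^p; then w ∈ L and |w| = 4p ≥ p.
The pumping lemma gives a decomposition w = xyz where |xy| ≤ p and y is nonempty.
Because |xy| ≤ p and w begins with p copies of a, we have y = a^k with 1 ≤ k ≤ p.
Pump with i = 2: xy^2z = a^{p+k} b^p a^p b^p, of length 4p+k. Suppose this equals vv. The string starts with a and ends with b, so v does too; thus the boundary between the two copies of v is a b→a transition. There is exactly one such transition, at position 2p+k, so |v| = 2p+k and |vv| = 4p+2k ≠ 4p+k since k ≥ 1. So xy^2z ∉ L.
This contradicts the pumping lemma, so L is not regular.

a^{p+k} b^p a^p b^p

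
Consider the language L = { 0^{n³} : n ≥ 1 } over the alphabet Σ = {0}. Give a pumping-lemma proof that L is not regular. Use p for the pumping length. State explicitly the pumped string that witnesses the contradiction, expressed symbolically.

0^{p³+k}

Assume L is regular. Let p be the pumping length given by the pumping lemma.
Take w = 0^{p³} ∈ L with |w| = p³ ≥ p.
The pumping lemma gives a decomposition w = xyz where |xy| ≤ p and |y| ≥ 1.
Then y = 0^k for some k with 1 ≤ k ≤ p.
Pump with i = 2: xy^2z = 0^{p³+k}. Since 1 ≤ k ≤ p, p³ < p³+k ≤ p³+p < p³+3p²+3p+1 = (p+1)³, so p³+k is not a perfect cube. So xy^2z ∉ L.
This contradicts the pumping lemma, so L is not regular.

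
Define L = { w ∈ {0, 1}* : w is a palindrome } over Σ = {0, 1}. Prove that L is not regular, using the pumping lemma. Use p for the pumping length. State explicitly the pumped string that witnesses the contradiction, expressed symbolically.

0^{p+k} 1 0^p

Toward a contradiction, assume L is regular with pumping length p.
Take w = 0^p 1 0^p, a palindrome of length 2p+1 ≥ p.
By the pumping lemma, w = xyz with |xy| ≤ p and |y| ≥ 1.
Since the first p symbols of w are all 0's and |xy| ≤ p, y lies entirely in the leading 0-block: y = 0^k for some k with 1 ≤ k ≤ p.
Pump with i = 2: xy^2z = 0^{p+k} 1 0^p. Its reverse is 0^p 1 0^{p+k}, which differs from xy^2z since k ≥ 1. So xy^2z is not a palindrome and xy^2z ∉ L.
This contradicts the pumping lemma, so L is not regular.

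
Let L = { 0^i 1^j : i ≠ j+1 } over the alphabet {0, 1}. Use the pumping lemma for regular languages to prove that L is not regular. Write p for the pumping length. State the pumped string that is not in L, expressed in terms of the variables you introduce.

Assume L is regular; let p be its pumping constant.
Choose w = 0^p 1^{p+p!-1}. Since p ≠ (p+p!-1)+1 = p+p!, w ∈ L; and |w| ≥ p.
By the pumping lemma, w = xyz with |xy| ≤ p and |y| ≥ 1.
The first p characters of w are 0's, so xy (and hence y) consists only of 0's. Write y = 0^k, 1 ≤ k ≤ p.
Since 1 ≤ k ≤ p, k divides p!; set t = 1 + p!/k. Then xy^t z has p + (p!/k)·k = p + p! copies of 0. Now the 0-count is p+p! and (1-count)+1 = (p+p!-1)+1 = p+p!, so i ≠ j+1 fails. So xy^t z = 0^{p+p!} 1^{p+p!-1} ∉ L.
This contradicts the pumping lemma, so L is not regular.

0^{p+p!} 1^{p+p!-1}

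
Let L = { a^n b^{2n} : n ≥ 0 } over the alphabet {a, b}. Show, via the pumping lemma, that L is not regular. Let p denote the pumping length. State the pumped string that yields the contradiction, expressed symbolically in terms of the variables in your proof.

Assume L is regular. Let p be the pumping length given by the pumping lemma.
Take w = a^p b^{2p}. Then w ∈ L and |w| = 3p ≥ p.
Write w = xyz as guaranteed by the lemma, with |xy| ≤ p and |y| ≥ 1.
Because |xy| ≤ p and w begins with p copies of a, we have y = a^k with 1 ≤ k ≤ p.
Pump with i = 2: xy^2z = a^{p+k} b^{2p}. For this to lie in L we would need 2p = 2(p+k), which forces k = 0. But k ≥ 1, so xy^2z ∉ L.
This is a contradiction; hence L is not regular.

a^{p+k} b^{2p}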